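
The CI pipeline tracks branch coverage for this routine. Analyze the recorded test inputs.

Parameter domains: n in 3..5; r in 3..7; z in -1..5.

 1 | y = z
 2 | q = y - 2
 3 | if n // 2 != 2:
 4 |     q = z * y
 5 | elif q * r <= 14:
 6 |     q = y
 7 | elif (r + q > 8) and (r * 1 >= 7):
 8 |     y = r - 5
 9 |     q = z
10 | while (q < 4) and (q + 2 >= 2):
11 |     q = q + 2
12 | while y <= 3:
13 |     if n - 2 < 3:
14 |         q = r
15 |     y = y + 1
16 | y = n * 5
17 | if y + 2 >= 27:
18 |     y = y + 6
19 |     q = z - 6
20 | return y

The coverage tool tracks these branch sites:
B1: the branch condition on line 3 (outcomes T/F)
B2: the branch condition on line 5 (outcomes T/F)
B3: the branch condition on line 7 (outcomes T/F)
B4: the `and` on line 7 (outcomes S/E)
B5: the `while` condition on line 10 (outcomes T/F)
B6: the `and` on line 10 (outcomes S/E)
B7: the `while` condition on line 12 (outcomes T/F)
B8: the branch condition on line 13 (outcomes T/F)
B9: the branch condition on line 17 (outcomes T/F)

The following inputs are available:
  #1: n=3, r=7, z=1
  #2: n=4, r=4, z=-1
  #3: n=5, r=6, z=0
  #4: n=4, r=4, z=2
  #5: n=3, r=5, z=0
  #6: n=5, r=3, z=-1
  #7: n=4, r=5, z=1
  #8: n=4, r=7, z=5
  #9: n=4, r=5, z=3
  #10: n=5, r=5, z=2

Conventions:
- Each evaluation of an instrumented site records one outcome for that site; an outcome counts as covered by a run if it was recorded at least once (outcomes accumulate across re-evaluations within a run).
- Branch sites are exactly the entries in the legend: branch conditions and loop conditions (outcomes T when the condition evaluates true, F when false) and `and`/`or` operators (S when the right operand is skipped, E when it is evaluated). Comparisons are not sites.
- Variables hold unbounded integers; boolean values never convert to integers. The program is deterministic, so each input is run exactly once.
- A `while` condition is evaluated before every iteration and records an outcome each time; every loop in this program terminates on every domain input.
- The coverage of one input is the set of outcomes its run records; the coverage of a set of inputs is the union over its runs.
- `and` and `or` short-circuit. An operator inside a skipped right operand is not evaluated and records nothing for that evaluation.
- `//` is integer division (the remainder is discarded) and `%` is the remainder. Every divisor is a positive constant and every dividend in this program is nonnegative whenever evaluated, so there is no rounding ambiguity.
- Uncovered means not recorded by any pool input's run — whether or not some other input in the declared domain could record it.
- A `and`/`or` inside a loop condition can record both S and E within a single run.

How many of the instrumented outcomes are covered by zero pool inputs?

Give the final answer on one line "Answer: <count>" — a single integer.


input #1, n=3, r=7, z=1: outcomes B1=T, B5=T, B5=F, B6=S, B6=E, B7=T, B7=F, B8=T, B9=F
input #2, n=4, r=4, z=-1: outcomes B1=F, B2=T, B5=F, B6=E, B7=T, B7=F, B8=T, B9=F
input #3, n=5, r=6, z=0: outcomes B1=F, B2=T, B5=T, B5=F, B6=S, B6=E, B7=T, B7=F, B8=F, B9=T
input #4, n=4, r=4, z=2: outcomes B1=F, B2=T, B5=T, B5=F, B6=S, B6=E, B7=T, B7=F, B8=T, B9=F
input #5, n=3, r=5, z=0: outcomes B1=T, B5=T, B5=F, B6=S, B6=E, B7=T, B7=F, B8=T, B9=F
input #6, n=5, r=3, z=-1: outcomes B1=F, B2=T, B5=F, B6=E, B7=T, B7=F, B8=F, B9=T
input #7, n=4, r=5, z=1: outcomes B1=F, B2=T, B5=T, B5=F, B6=S, B6=E, B7=T, B7=F, B8=T, B9=F
input #8, n=4, r=7, z=5: outcomes B1=F, B2=F, B3=T, B4=E, B5=F, B6=S, B7=T, B7=F, B8=T, B9=F
input #9, n=4, r=5, z=3: outcomes B1=F, B2=T, B5=T, B5=F, B6=S, B6=E, B7=T, B7=F, B8=T, B9=F
input #10, n=5, r=5, z=2: outcomes B1=F, B2=T, B5=T, B5=F, B6=S, B6=E, B7=T, B7=F, B8=F, B9=T
union over the pool: B1=T, B1=F, B2=T, B2=F, B3=T, B4=E, B5=T, B5=F, B6=S, B6=E, B7=T, B7=F, B8=T, B8=F, B9=T, B9=F
uncovered (2 of 18): B3=F, B4=S
Answer: 2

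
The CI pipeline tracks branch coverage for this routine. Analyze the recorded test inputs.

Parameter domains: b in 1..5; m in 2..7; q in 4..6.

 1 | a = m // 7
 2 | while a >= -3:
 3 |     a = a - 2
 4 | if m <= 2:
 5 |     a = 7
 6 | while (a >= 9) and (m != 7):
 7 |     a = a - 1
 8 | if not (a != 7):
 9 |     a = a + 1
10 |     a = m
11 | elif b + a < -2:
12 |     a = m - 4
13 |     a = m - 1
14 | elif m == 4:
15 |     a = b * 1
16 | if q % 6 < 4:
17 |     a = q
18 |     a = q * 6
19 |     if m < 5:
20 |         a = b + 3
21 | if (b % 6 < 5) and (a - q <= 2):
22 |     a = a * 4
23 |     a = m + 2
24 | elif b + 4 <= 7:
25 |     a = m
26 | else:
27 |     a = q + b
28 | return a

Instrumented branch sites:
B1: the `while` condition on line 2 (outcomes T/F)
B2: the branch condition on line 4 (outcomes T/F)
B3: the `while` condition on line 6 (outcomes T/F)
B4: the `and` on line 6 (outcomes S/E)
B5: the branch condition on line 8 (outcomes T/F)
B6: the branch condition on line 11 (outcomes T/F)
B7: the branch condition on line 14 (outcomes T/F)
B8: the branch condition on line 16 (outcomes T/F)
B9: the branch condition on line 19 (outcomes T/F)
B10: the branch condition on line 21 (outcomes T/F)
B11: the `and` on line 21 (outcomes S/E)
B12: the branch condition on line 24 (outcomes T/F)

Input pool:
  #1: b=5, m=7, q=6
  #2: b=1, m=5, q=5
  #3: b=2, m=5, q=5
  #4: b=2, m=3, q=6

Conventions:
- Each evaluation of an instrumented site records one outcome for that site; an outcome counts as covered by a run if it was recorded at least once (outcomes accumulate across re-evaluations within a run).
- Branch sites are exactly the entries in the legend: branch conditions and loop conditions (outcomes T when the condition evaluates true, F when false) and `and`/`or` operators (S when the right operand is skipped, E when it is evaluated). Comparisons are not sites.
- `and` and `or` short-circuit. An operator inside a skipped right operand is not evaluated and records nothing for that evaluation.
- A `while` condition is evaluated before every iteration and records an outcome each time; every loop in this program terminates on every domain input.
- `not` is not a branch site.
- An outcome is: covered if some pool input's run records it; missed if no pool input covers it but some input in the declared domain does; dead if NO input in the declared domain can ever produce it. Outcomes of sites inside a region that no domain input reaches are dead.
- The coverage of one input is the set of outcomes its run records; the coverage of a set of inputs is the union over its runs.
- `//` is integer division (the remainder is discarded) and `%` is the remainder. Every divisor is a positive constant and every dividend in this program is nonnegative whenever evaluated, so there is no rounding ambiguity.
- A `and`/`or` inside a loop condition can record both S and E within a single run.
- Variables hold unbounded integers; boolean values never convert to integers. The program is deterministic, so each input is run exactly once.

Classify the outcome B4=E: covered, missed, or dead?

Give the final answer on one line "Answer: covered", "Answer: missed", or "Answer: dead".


no pool input records B4=E
checking all 90 inputs in the declared domain: B4=E is never recorded -> dead
Answer: dead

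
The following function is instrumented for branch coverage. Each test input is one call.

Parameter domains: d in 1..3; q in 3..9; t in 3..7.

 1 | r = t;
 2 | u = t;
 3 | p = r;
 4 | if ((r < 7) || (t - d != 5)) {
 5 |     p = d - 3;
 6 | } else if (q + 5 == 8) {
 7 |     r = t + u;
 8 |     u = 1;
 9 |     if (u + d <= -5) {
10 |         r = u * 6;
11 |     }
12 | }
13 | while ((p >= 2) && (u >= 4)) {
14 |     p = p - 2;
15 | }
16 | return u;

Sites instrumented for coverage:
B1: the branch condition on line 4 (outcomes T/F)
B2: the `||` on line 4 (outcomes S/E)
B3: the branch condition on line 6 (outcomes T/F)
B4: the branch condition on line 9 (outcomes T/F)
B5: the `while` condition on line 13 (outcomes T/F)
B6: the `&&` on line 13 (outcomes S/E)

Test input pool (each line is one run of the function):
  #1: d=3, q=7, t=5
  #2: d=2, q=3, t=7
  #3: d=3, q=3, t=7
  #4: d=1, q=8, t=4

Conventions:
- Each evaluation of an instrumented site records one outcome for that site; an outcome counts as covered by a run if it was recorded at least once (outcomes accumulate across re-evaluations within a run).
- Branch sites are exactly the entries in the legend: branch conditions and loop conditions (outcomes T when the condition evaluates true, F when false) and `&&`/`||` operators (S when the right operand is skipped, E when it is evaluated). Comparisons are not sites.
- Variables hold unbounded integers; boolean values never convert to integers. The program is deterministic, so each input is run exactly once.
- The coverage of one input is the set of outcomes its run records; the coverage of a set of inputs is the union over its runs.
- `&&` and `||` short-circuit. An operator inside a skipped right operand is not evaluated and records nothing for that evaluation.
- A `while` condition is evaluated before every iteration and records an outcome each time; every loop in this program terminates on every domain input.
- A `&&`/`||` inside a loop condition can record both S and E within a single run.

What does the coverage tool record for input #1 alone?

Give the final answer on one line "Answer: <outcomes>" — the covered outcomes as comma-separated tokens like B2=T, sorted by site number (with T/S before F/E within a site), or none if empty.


Event log for input #1 (d=3, q=7, t=5):
  B2->S, B1->T, B6->S, B5->F
as a set, this run covers: B1=T, B2=S, B5=F, B6=S
Answer: B1=T, B2=S, B5=F, B6=S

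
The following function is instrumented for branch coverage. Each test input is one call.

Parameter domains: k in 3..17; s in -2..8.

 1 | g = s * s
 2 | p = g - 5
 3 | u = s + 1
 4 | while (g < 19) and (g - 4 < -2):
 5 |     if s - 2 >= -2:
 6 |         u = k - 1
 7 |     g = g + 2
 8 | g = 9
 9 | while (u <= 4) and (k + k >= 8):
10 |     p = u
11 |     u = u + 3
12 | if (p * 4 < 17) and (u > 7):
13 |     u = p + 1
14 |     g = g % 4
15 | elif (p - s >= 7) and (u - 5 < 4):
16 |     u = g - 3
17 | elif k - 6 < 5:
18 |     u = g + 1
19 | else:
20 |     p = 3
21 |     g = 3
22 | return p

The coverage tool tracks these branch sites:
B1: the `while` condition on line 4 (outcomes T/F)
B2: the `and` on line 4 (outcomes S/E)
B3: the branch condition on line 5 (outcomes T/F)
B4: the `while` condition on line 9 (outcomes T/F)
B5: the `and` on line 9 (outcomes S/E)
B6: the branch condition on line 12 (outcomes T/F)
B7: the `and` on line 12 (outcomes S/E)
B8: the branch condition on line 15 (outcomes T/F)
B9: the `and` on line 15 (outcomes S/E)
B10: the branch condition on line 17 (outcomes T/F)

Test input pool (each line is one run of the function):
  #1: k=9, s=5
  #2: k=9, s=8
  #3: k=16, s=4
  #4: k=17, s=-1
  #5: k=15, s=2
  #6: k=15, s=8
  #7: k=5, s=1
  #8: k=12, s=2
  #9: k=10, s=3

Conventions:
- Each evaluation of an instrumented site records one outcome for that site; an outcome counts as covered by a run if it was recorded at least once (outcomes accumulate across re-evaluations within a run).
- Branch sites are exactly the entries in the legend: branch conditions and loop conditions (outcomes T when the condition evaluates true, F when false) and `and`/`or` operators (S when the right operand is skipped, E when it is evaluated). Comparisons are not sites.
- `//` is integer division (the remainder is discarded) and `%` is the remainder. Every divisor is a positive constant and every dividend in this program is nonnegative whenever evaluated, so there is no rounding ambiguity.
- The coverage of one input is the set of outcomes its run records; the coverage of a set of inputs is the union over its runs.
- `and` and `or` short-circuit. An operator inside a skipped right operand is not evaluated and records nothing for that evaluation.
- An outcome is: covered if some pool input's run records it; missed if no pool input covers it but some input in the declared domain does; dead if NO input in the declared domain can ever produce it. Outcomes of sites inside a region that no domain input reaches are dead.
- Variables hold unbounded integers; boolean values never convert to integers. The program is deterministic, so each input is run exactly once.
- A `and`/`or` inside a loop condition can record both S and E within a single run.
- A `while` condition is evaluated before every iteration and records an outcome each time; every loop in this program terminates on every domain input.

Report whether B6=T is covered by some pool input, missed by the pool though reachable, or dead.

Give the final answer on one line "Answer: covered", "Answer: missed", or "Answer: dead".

no pool input records B6=T
but domain input (k=9, s=0) does record it -> reachable, so missed

Answer: missed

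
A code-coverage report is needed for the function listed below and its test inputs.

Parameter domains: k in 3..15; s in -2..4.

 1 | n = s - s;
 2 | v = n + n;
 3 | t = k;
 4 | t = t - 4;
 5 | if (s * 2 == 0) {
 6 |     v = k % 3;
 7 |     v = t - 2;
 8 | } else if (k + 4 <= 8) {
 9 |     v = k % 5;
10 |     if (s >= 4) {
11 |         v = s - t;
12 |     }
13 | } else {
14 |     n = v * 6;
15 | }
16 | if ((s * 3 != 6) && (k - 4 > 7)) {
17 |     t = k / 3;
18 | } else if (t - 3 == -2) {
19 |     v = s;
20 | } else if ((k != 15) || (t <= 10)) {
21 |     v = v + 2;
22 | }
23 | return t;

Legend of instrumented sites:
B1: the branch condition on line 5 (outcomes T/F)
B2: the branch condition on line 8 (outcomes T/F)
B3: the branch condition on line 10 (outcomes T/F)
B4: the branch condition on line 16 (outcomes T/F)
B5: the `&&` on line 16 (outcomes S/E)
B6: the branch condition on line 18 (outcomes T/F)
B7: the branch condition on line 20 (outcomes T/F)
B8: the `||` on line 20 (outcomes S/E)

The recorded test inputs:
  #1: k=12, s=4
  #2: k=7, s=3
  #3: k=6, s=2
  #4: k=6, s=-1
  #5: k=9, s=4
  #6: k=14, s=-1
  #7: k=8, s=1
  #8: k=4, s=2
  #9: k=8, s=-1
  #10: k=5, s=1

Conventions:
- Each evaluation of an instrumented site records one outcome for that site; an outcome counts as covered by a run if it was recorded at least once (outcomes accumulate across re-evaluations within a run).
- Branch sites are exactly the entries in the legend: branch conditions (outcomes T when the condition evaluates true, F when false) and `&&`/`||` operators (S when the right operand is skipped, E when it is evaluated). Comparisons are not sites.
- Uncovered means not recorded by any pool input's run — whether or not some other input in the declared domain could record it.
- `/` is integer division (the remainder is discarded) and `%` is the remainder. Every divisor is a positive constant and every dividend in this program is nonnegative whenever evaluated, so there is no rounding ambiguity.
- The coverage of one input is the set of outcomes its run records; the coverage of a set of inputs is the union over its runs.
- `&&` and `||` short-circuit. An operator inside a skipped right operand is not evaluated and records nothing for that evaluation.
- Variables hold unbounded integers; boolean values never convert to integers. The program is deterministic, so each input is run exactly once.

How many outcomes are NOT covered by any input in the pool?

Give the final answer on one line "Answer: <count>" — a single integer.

input #1 (k=12, s=4): events B1->F, B2->F, B5->E, B4->T; covers B1=F, B2=F, B4=T, B5=E
input #2 (k=7, s=3): events B1->F, B2->F, B5->E, B4->F, B6->F, B8->S, B7->T; covers B1=F, B2=F, B4=F, B5=E, B6=F, B7=T, B8=S
input #3 (k=6, s=2): events B1->F, B2->F, B5->S, B4->F, B6->F, B8->S, B7->T; covers B1=F, B2=F, B4=F, B5=S, B6=F, B7=T, B8=S
input #4 (k=6, s=-1): events B1->F, B2->F, B5->E, B4->F, B6->F, B8->S, B7->T; covers B1=F, B2=F, B4=F, B5=E, B6=F, B7=T, B8=S
input #5 (k=9, s=4): events B1->F, B2->F, B5->E, B4->F, B6->F, B8->S, B7->T; covers B1=F, B2=F, B4=F, B5=E, B6=F, B7=T, B8=S
input #6 (k=14, s=-1): events B1->F, B2->F, B5->E, B4->T; covers B1=F, B2=F, B4=T, B5=E
input #7 (k=8, s=1): events B1->F, B2->F, B5->E, B4->F, B6->F, B8->S, B7->T; covers B1=F, B2=F, B4=F, B5=E, B6=F, B7=T, B8=S
input #8 (k=4, s=2): events B1->F, B2->T, B3->F, B5->S, B4->F, B6->F, B8->S, B7->T; covers B1=F, B2=T, B3=F, B4=F, B5=S, B6=F, B7=T, B8=S
input #9 (k=8, s=-1): events B1->F, B2->F, B5->E, B4->F, B6->F, B8->S, B7->T; covers B1=F, B2=F, B4=F, B5=E, B6=F, B7=T, B8=S
input #10 (k=5, s=1): events B1->F, B2->F, B5->E, B4->F, B6->T; covers B1=F, B2=F, B4=F, B5=E, B6=T
union over the pool: B1=F, B2=T, B2=F, B3=F, B4=T, B4=F, B5=S, B5=E, B6=T, B6=F, B7=T, B8=S
uncovered (4 of 16): B1=T, B3=T, B7=F, B8=E

Answer: 4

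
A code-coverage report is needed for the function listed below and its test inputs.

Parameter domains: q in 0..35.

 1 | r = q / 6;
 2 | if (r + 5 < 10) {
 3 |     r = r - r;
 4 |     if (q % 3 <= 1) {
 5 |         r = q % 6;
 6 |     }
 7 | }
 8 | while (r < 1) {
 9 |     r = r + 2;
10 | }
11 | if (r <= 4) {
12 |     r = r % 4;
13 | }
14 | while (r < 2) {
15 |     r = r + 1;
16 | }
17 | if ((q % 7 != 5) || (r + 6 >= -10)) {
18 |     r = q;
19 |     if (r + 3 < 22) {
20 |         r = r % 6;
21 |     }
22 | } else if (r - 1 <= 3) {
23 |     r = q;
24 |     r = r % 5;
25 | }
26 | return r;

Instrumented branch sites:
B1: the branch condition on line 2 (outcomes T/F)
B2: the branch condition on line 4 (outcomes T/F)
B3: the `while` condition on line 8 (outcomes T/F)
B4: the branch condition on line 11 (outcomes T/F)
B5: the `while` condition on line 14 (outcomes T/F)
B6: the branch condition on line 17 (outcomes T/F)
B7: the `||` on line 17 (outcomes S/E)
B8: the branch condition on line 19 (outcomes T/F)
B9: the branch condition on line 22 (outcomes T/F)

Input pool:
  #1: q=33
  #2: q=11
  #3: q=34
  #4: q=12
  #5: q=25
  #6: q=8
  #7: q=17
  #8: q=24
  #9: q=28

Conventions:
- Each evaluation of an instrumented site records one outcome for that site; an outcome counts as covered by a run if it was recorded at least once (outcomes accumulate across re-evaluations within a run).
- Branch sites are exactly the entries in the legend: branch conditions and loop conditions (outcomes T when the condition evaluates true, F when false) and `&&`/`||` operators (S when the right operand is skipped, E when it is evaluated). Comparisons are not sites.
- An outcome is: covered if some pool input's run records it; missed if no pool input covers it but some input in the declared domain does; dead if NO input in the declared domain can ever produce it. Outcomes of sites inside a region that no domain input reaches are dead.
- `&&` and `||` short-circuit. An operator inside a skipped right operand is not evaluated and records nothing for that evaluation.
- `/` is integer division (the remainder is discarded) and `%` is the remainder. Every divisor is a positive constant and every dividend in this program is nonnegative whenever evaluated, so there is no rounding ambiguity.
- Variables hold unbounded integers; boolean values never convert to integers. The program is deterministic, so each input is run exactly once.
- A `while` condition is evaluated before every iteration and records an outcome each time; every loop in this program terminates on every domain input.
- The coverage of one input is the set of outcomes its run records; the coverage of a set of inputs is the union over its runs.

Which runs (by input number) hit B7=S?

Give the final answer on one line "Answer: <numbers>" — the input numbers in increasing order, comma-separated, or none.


input #1 (q=33): does not produce B7=S
input #2 (q=11): produces B7=S
input #3 (q=34): produces B7=S
input #4 (q=12): does not produce B7=S
input #5 (q=25): produces B7=S
input #6 (q=8): produces B7=S
input #7 (q=17): produces B7=S
input #8 (q=24): produces B7=S
input #9 (q=28): produces B7=S
Answer: 2, 3, 5, 6, 7, 8, 9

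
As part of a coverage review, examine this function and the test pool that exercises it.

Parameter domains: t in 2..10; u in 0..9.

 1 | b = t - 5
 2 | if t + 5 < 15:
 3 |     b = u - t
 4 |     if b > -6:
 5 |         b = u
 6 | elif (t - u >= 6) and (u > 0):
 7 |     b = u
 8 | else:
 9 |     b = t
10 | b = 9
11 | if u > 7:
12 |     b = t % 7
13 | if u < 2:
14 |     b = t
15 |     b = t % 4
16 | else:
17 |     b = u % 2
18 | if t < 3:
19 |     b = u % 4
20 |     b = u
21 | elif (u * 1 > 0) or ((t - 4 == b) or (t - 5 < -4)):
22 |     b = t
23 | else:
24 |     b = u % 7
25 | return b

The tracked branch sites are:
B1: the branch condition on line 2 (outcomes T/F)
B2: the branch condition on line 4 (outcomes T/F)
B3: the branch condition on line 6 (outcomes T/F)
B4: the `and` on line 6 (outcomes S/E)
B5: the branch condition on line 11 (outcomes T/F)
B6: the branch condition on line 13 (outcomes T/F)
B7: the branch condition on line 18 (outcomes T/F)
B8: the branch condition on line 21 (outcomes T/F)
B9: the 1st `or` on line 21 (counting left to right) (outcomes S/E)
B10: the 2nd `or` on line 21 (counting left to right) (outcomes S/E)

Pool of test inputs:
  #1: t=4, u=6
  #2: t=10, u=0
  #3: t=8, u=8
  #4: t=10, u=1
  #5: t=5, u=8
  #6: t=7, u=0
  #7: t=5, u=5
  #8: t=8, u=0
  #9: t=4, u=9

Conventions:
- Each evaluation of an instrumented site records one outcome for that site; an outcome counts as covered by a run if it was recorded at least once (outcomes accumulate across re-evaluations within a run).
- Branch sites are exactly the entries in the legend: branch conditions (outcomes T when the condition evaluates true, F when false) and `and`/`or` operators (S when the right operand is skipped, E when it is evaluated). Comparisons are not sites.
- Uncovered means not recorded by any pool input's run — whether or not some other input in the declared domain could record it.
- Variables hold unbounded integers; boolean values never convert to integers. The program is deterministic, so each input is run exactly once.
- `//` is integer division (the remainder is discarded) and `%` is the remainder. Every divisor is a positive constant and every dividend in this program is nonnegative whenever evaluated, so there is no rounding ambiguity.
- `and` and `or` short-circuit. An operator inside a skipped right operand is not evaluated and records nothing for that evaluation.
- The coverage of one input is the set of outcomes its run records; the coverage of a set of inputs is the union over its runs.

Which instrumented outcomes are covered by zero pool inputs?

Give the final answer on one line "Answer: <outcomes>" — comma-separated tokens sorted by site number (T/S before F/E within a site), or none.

input #1 (t=4, u=6): events B1->T, B2->T, B5->F, B6->F, B7->F, B9->S, B8->T; covers B1=T, B2=T, B5=F, B6=F, B7=F, B8=T, B9=S
input #2 (t=10, u=0): events B1->F, B4->E, B3->F, B5->F, B6->T, B7->F, B9->E, B10->E, B8->F; covers B1=F, B3=F, B4=E, B5=F, B6=T, B7=F, B8=F, B9=E, B10=E
input #3 (t=8, u=8): events B1->T, B2->T, B5->T, B6->F, B7->F, B9->S, B8->T; covers B1=T, B2=T, B5=T, B6=F, B7=F, B8=T, B9=S
input #4 (t=10, u=1): events B1->F, B4->E, B3->T, B5->F, B6->T, B7->F, B9->S, B8->T; covers B1=F, B3=T, B4=E, B5=F, B6=T, B7=F, B8=T, B9=S
input #5 (t=5, u=8): events B1->T, B2->T, B5->T, B6->F, B7->F, B9->S, B8->T; covers B1=T, B2=T, B5=T, B6=F, B7=F, B8=T, B9=S
input #6 (t=7, u=0): events B1->T, B2->F, B5->F, B6->T, B7->F, B9->E, B10->S, B8->T; covers B1=T, B2=F, B5=F, B6=T, B7=F, B8=T, B9=E, B10=S
input #7 (t=5, u=5): events B1->T, B2->T, B5->F, B6->F, B7->F, B9->S, B8->T; covers B1=T, B2=T, B5=F, B6=F, B7=F, B8=T, B9=S
input #8 (t=8, u=0): events B1->T, B2->F, B5->F, B6->T, B7->F, B9->E, B10->E, B8->F; covers B1=T, B2=F, B5=F, B6=T, B7=F, B8=F, B9=E, B10=E
input #9 (t=4, u=9): events B1->T, B2->T, B5->T, B6->F, B7->F, B9->S, B8->T; covers B1=T, B2=T, B5=T, B6=F, B7=F, B8=T, B9=S
union over the pool: B1=T, B1=F, B2=T, B2=F, B3=T, B3=F, B4=E, B5=T, B5=F, B6=T, B6=F, B7=F, B8=T, B8=F, B9=S, B9=E, B10=S, B10=E
uncovered (2 of 20): B4=S, B7=T

Answer: B4=S, B7=T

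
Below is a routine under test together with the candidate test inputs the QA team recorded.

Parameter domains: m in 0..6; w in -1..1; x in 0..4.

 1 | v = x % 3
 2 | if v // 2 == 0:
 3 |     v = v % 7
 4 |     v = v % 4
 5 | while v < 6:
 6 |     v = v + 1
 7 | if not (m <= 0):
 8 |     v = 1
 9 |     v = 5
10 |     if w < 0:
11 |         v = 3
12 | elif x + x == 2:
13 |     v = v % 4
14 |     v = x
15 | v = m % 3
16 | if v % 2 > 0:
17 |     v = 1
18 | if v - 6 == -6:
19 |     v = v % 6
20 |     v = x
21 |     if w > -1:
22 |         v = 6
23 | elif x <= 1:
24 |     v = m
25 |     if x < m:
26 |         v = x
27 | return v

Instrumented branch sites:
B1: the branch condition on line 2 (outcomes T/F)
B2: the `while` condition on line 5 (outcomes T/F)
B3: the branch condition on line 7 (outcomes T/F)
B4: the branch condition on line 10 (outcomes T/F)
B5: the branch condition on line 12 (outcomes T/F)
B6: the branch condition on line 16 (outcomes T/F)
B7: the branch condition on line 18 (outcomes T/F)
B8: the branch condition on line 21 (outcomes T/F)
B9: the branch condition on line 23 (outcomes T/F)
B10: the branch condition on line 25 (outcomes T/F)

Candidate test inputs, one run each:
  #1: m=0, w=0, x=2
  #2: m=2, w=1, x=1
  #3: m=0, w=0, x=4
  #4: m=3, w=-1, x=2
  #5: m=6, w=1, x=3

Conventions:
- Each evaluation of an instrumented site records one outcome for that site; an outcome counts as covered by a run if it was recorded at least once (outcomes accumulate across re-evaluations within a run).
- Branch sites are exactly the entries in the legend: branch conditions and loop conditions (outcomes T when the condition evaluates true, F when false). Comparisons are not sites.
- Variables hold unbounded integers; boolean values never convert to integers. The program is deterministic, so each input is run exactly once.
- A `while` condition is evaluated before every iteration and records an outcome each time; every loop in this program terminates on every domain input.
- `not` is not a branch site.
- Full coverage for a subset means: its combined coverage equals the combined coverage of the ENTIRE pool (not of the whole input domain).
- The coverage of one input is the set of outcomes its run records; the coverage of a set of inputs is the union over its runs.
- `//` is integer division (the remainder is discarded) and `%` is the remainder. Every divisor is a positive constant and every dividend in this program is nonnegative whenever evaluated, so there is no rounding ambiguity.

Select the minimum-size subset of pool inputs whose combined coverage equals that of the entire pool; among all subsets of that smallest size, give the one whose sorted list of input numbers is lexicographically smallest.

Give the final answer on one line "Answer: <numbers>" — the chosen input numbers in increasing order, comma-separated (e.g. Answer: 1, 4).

input #1 (m=0, w=0, x=2): covers B1=F, B2=T, B2=F, B3=F, B5=F, B6=F, B7=T, B8=T
input #2 (m=2, w=1, x=1): covers B1=T, B2=T, B2=F, B3=T, B4=F, B6=F, B7=F, B9=T, B10=T
input #3 (m=0, w=0, x=4): covers B1=T, B2=T, B2=F, B3=F, B5=F, B6=F, B7=T, B8=T
input #4 (m=3, w=-1, x=2): covers B1=F, B2=T, B2=F, B3=T, B4=T, B6=F, B7=T, B8=F
input #5 (m=6, w=1, x=3): covers B1=T, B2=T, B2=F, B3=T, B4=F, B6=F, B7=T, B8=T
union over all inputs: B1=T, B1=F, B2=T, B2=F, B3=T, B3=F, B4=T, B4=F, B5=F, B6=F, B7=T, B7=F, B8=T, B8=F, B9=T, B10=T (16 outcomes)
every size-1 subset falls short of the 16 outcomes (best: 9/16)
every size-2 subset falls short of the 16 outcomes (best: 14/16)
inputs {1, 2, 4} (size 3) cover everything; no size-3 subset with a lexicographically smaller index list covers all 16

Answer: 1, 2, 4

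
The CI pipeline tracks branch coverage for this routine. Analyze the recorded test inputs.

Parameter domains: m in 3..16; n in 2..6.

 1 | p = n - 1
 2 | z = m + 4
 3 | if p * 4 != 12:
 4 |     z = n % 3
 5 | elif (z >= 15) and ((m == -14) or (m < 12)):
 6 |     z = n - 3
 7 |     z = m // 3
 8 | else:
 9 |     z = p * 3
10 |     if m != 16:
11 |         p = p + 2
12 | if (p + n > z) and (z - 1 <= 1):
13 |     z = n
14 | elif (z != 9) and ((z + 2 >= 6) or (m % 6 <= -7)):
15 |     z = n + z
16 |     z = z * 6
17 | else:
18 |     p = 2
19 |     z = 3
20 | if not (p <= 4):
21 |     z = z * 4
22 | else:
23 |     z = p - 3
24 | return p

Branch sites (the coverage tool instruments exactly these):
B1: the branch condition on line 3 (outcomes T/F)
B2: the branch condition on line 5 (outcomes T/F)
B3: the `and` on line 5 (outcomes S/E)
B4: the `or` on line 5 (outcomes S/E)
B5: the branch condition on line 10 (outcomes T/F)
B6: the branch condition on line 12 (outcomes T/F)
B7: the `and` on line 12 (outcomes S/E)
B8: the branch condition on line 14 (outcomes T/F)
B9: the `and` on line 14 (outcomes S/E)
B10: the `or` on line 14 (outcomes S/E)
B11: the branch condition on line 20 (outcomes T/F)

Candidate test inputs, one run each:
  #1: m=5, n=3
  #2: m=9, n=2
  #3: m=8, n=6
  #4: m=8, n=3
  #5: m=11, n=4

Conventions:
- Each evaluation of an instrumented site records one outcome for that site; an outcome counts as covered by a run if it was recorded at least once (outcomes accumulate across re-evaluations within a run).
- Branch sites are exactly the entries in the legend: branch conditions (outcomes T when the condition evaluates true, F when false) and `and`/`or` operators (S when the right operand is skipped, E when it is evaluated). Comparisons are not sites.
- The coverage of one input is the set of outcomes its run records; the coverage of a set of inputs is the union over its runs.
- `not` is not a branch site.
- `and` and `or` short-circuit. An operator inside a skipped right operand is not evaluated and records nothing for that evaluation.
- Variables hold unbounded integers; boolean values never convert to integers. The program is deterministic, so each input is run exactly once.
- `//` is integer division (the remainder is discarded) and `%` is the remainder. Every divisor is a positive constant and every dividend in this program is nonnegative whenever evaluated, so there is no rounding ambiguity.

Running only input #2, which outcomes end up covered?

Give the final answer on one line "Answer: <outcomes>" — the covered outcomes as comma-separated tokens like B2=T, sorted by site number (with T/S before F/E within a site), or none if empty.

Tracing the run of input #2 (m=9, n=2):
  B1->T, B7->E, B6->T, B11->F
as a set, this run covers: B1=T, B6=T, B7=E, B11=F

Answer: B1=T, B6=T, B7=E, B11=F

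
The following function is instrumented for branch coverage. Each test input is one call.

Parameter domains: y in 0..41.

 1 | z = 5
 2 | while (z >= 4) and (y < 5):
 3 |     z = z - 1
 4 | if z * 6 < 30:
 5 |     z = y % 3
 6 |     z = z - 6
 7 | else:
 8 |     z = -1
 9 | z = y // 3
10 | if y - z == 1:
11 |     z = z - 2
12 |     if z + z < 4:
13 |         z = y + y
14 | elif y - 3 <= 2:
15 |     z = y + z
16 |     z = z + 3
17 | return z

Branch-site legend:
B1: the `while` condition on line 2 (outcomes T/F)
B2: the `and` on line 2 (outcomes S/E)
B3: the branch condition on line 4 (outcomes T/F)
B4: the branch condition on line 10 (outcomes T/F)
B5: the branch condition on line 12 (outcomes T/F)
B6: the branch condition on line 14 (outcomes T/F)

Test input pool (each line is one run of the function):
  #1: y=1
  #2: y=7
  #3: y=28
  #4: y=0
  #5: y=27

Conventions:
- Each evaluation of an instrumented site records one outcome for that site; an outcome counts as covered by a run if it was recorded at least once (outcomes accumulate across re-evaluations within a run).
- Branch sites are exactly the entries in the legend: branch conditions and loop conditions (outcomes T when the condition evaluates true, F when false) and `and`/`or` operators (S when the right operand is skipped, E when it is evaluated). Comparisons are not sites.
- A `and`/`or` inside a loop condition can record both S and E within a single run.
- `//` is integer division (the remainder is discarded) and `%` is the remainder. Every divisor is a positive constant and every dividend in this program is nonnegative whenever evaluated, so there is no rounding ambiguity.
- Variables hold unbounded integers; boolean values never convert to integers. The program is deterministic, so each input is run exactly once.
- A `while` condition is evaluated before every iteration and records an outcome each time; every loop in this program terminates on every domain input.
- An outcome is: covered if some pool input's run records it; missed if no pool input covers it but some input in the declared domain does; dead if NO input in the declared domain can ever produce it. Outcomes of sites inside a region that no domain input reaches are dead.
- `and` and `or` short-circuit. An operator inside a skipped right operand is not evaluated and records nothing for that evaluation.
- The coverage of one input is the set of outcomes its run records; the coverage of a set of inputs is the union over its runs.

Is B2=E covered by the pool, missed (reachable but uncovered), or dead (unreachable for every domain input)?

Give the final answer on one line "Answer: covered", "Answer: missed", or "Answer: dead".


B2=E is recorded by pool input(s) 1, 2, 3, 4, 5 -> covered
Answer: covered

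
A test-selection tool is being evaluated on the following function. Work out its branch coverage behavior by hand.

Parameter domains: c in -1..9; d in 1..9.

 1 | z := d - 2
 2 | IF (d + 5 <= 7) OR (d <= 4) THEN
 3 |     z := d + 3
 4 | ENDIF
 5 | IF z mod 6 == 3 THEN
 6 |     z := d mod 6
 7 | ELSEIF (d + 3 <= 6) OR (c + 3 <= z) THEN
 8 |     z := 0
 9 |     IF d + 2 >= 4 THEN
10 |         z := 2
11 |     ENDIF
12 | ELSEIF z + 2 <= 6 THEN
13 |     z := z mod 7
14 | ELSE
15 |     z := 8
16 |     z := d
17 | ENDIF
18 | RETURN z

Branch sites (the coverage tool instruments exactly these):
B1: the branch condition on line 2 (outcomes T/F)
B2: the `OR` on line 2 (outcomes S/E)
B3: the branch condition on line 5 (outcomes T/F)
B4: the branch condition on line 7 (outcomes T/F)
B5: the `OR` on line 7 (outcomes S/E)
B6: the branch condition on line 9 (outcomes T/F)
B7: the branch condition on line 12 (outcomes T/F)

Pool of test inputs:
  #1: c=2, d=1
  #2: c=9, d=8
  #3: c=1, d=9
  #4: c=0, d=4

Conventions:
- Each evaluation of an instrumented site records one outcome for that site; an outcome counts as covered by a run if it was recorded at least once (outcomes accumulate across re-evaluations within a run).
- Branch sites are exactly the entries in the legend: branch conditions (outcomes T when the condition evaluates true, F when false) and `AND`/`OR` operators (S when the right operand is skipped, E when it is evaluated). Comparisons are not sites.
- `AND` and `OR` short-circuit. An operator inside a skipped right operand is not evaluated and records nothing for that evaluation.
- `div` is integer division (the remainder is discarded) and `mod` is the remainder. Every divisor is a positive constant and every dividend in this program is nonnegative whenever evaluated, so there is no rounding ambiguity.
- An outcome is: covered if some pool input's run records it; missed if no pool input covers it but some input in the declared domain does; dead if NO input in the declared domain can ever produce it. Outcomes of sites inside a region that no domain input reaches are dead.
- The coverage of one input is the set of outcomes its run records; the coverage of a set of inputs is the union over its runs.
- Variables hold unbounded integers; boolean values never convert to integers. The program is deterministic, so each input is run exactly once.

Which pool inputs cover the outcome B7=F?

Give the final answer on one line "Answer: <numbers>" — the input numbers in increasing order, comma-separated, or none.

input #1 (c=2, d=1): never hits B7=F
input #2 (c=9, d=8): hits B7=F
input #3 (c=1, d=9): never hits B7=F
input #4 (c=0, d=4): never hits B7=F

Answer: 2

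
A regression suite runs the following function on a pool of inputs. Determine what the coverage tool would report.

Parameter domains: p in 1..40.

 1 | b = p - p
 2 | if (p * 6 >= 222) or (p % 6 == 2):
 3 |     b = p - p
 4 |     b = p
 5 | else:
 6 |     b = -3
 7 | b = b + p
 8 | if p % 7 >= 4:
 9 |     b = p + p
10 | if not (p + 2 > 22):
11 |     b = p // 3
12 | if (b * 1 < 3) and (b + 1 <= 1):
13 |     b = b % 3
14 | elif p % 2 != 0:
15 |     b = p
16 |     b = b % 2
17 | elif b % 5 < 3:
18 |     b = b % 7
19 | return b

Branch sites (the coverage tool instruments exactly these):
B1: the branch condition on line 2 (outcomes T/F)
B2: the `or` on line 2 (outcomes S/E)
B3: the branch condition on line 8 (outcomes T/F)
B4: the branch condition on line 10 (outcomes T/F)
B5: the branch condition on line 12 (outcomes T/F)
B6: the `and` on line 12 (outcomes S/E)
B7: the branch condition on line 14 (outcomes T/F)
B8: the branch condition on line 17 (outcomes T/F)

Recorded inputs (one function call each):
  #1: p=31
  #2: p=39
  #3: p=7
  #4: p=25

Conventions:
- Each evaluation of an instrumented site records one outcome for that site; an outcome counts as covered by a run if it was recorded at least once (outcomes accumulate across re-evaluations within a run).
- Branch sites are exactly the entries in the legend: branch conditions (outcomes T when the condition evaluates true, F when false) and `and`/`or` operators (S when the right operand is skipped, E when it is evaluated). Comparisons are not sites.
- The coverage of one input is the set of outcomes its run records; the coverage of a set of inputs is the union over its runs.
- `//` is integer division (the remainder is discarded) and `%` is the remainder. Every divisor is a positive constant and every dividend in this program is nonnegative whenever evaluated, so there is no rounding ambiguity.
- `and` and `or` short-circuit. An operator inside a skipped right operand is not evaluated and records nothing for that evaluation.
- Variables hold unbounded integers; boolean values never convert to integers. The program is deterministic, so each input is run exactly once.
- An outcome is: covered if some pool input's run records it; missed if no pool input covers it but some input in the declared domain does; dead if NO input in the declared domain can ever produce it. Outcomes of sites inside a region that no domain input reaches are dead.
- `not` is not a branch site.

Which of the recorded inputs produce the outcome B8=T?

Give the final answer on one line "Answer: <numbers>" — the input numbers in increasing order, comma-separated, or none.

input #1 (p=31): does not produce B8=T
input #2 (p=39): does not produce B8=T
input #3 (p=7): does not produce B8=T
input #4 (p=25): does not produce B8=T

Answer: none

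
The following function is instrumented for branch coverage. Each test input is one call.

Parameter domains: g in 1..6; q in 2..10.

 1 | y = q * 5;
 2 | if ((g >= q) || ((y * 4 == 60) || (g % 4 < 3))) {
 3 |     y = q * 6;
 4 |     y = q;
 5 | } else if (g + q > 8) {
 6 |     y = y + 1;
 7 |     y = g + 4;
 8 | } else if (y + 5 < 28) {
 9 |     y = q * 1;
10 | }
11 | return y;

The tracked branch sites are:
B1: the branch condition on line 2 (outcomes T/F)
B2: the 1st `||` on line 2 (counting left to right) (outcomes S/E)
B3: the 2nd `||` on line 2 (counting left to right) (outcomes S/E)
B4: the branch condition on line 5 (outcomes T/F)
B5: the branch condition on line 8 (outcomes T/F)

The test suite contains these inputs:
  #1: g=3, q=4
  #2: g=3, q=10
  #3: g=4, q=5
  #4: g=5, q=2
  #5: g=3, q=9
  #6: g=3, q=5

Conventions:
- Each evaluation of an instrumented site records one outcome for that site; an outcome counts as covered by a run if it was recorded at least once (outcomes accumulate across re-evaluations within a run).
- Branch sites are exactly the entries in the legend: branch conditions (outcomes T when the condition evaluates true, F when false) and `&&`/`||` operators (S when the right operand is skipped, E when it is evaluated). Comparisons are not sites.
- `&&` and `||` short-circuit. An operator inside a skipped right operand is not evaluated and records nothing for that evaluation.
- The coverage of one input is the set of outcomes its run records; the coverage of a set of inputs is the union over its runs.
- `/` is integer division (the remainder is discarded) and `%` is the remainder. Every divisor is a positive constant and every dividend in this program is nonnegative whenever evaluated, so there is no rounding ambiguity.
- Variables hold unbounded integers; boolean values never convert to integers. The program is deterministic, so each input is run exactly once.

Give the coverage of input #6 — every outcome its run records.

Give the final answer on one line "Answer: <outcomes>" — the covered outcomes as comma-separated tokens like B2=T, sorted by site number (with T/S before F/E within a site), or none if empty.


Simulating input #6 (g=3, q=5) step by step:
  B2->E, B3->E, B1->F, B4->F, B5->F
deduplicating events, the covered set is: B1=F, B2=E, B3=E, B4=F, B5=F
Answer: B1=F, B2=E, B3=E, B4=F, B5=F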